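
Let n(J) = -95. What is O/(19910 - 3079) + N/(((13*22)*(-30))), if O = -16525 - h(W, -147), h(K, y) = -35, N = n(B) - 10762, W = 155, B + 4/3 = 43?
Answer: 1249999/4376060 ≈ 0.28565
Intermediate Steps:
B = 125/3 (B = -4/3 + 43 = 125/3 ≈ 41.667)
N = -10857 (N = -95 - 10762 = -10857)
O = -16490 (O = -16525 - 1*(-35) = -16525 + 35 = -16490)
O/(19910 - 3079) + N/(((13*22)*(-30))) = -16490/(19910 - 3079) - 10857/((13*22)*(-30)) = -16490/16831 - 10857/(286*(-30)) = -16490*1/16831 - 10857/(-8580) = -16490/16831 - 10857*(-1/8580) = -16490/16831 + 329/260 = 1249999/4376060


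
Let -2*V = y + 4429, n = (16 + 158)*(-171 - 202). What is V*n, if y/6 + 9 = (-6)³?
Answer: 99916629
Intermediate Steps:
y = -1350 (y = -54 + 6*(-6)³ = -54 + 6*(-216) = -54 - 1296 = -1350)
n = -64902 (n = 174*(-373) = -64902)
V = -3079/2 (V = -(-1350 + 4429)/2 = -½*3079 = -3079/2 ≈ -1539.5)
V*n = -3079/2*(-64902) = 99916629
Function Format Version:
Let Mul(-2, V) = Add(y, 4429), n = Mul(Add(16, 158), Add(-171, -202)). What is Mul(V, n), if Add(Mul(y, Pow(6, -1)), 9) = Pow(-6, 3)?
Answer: 99916629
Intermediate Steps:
y = -1350 (y = Add(-54, Mul(6, Pow(-6, 3))) = Add(-54, Mul(6, -216)) = Add(-54, -1296) = -1350)
n = -64902 (n = Mul(174, -373) = -64902)
V = Rational(-3079, 2) (V = Mul(Rational(-1, 2), Add(-1350, 4429)) = Mul(Rational(-1, 2), 3079) = Rational(-3079, 2) ≈ -1539.5)
Mul(V, n) = Mul(Rational(-3079, 2), -64902) = 99916629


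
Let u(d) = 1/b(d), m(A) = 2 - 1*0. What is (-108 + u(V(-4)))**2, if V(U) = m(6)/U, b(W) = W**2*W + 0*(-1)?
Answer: 13456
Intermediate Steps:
b(W) = W**3 (b(W) = W**3 + 0 = W**3)
m(A) = 2 (m(A) = 2 + 0 = 2)
V(U) = 2/U
u(d) = d**(-3) (u(d) = 1/(d**3) = d**(-3))
(-108 + u(V(-4)))**2 = (-108 + (2/(-4))**(-3))**2 = (-108 + (2*(-1/4))**(-3))**2 = (-108 + (-1/2)**(-3))**2 = (-108 - 8)**2 = (-116)**2 = 13456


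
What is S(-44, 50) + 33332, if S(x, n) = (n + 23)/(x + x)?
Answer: 2933143/88 ≈ 33331.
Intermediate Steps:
S(x, n) = (23 + n)/(2*x) (S(x, n) = (23 + n)/((2*x)) = (23 + n)*(1/(2*x)) = (23 + n)/(2*x))
S(-44, 50) + 33332 = (½)*(23 + 50)/(-44) + 33332 = (½)*(-1/44)*73 + 33332 = -73/88 + 33332 = 2933143/88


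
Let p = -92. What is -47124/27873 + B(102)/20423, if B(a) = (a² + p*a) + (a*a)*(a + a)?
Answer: 6469346464/63250031 ≈ 102.28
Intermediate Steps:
B(a) = a² - 92*a + 2*a³ (B(a) = (a² - 92*a) + (a*a)*(a + a) = (a² - 92*a) + a²*(2*a) = (a² - 92*a) + 2*a³ = a² - 92*a + 2*a³)
-47124/27873 + B(102)/20423 = -47124/27873 + (102*(-92 + 102 + 2*102²))/20423 = -47124*1/27873 + (102*(-92 + 102 + 2*10404))*(1/20423) = -5236/3097 + (102*(-92 + 102 + 20808))*(1/20423) = -5236/3097 + (102*20818)*(1/20423) = -5236/3097 + 2123436*(1/20423) = -5236/3097 + 2123436/20423 = 6469346464/63250031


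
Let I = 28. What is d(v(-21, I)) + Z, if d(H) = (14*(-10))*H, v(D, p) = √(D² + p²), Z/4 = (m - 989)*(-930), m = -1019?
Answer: 7464860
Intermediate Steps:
Z = 7469760 (Z = 4*((-1019 - 989)*(-930)) = 4*(-2008*(-930)) = 4*1867440 = 7469760)
d(H) = -140*H
d(v(-21, I)) + Z = -140*√((-21)² + 28²) + 7469760 = -140*√(441 + 784) + 7469760 = -140*√1225 + 7469760 = -140*35 + 7469760 = -4900 + 7469760 = 7464860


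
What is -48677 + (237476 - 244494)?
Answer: -55695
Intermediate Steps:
-48677 + (237476 - 244494) = -48677 - 7018 = -55695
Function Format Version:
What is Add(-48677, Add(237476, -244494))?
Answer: -55695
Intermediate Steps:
Add(-48677, Add(237476, -244494)) = Add(-48677, -7018) = -55695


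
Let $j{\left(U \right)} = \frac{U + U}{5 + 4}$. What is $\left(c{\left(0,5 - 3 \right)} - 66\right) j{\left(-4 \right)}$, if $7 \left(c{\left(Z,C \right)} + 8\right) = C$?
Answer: $\frac{1376}{21} \approx 65.524$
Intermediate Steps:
$c{\left(Z,C \right)} = -8 + \frac{C}{7}$
$j{\left(U \right)} = \frac{2 U}{9}$
$\left(c{\left(0,5 - 3 \right)} - 66\right) j{\left(-4 \right)} = \left(\left(-8 + \frac{5 - 3}{7}\right) - 66\right) \frac{2}{9} \left(-4\right) = \left(\left(-8 + \frac{5 - 3}{7}\right) - 66\right) \left(- \frac{8}{9}\right) = \left(\left(-8 + \frac{1}{7} \cdot 2\right) - 66\right) \left(- \frac{8}{9}\right) = \left(\left(-8 + \frac{2}{7}\right) - 66\right) \left(- \frac{8}{9}\right) = \left(- \frac{54}{7} - 66\right) \left(- \frac{8}{9}\right) = \left(- \frac{516}{7}\right) \left(- \frac{8}{9}\right) = \frac{1376}{21}$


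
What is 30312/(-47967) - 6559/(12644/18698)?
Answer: -980510812487/101082458 ≈ -9700.1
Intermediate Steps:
30312/(-47967) - 6559/(12644/18698) = 30312*(-1/47967) - 6559/(12644*(1/18698)) = -10104/15989 - 6559/6322/9349 = -10104/15989 - 6559*9349/6322 = -10104/15989 - 61320091/6322 = -980510812487/101082458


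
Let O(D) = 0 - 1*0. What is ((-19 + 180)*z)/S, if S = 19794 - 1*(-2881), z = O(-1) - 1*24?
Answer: -3864/22675 ≈ -0.17041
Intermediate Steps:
O(D) = 0 (O(D) = 0 + 0 = 0)
z = -24 (z = 0 - 1*24 = 0 - 24 = -24)
S = 22675 (S = 19794 + 2881 = 22675)
((-19 + 180)*z)/S = ((-19 + 180)*(-24))/22675 = (161*(-24))*(1/22675) = -3864*1/22675 = -3864/22675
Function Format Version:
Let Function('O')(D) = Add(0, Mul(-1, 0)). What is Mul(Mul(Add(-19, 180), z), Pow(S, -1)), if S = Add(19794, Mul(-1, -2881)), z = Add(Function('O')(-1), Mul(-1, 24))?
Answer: Rational(-3864, 22675) ≈ -0.17041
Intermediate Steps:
Function('O')(D) = 0 (Function('O')(D) = Add(0, 0) = 0)
z = -24 (z = Add(0, Mul(-1, 24)) = Add(0, -24) = -24)
S = 22675 (S = Add(19794, 2881) = 22675)
Mul(Mul(Add(-19, 180), z), Pow(S, -1)) = Mul(Mul(Add(-19, 180), -24), Pow(22675, -1)) = Mul(Mul(161, -24), Rational(1, 22675)) = Mul(-3864, Rational(1, 22675)) = Rational(-3864, 22675)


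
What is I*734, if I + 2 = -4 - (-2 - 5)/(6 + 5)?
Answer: -43306/11 ≈ -3936.9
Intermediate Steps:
I = -59/11 (I = -2 + (-4 - (-2 - 5)/(6 + 5)) = -2 + (-4 - (-7)/11) = -2 + (-4 - 1*(-7/11)) = -2 + (-4 + 7/11) = -2 - 37/11 = -59/11 ≈ -5.3636)
I*734 = -59/11*734 = -43306/11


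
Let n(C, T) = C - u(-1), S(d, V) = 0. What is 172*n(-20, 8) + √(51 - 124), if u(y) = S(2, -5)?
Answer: -3440 + I*√73 ≈ -3440.0 + 8.544*I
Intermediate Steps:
u(y) = 0
n(C, T) = C (n(C, T) = C - 1*0 = C + 0 = C)
172*n(-20, 8) + √(51 - 124) = 172*(-20) + √(51 - 124) = -3440 + √(-73) = -3440 + I*√73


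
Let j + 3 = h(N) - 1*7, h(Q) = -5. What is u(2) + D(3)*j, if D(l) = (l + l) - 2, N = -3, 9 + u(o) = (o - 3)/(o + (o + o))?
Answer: -415/6 ≈ -69.167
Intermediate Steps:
u(o) = -9 + (-3 + o)/(3*o) (u(o) = -9 + (o - 3)/(o + (o + o)) = -9 + (-3 + o)/(o + 2*o) = -9 + (-3 + o)/((3*o)) = -9 + (-3 + o)*(1/(3*o)) = -9 + (-3 + o)/(3*o))
D(l) = -2 + 2*l (D(l) = 2*l - 2 = -2 + 2*l)
j = -15 (j = -3 + (-5 - 1*7) = -3 + (-5 - 7) = -3 - 12 = -15)
u(2) + D(3)*j = (-26/3 - 1/2) + (-2 + 2*3)*(-15) = (-26/3 - 1*½) + (-2 + 6)*(-15) = (-26/3 - ½) + 4*(-15) = -55/6 - 60 = -415/6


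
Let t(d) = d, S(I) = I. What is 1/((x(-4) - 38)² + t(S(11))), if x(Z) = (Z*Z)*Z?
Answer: 1/10415 ≈ 9.6015e-5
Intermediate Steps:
x(Z) = Z³ (x(Z) = Z²*Z = Z³)
1/((x(-4) - 38)² + t(S(11))) = 1/(((-4)³ - 38)² + 11) = 1/((-64 - 38)² + 11) = 1/((-102)² + 11) = 1/(10404 + 11) = 1/10415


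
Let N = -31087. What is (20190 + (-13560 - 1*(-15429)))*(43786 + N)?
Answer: 280127241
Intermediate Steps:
(20190 + (-13560 - 1*(-15429)))*(43786 + N) = (20190 + (-13560 - 1*(-15429)))*(43786 - 31087) = (20190 + (-13560 + 15429))*12699 = (20190 + 1869)*12699 = 22059*12699 = 280127241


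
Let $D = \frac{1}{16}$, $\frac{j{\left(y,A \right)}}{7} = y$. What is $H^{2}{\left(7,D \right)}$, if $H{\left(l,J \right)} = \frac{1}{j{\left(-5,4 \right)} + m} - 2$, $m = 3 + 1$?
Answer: $\frac{3969}{961} \approx 4.1301$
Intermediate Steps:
$j{\left(y,A \right)} = 7 y$
$D = \frac{1}{16} \approx 0.0625$
$m = 4$
$H{\left(l,J \right)} = - \frac{63}{31}$ ($H{\left(l,J \right)} = \frac{1}{7 \left(-5\right) + 4} - 2 = \frac{1}{-35 + 4} - 2 = \frac{1}{-31} - 2 = - \frac{1}{31} - 2 = - \frac{63}{31}$)
$H^{2}{\left(7,D \right)} = \left(- \frac{63}{31}\right)^{2} = \frac{3969}{961}$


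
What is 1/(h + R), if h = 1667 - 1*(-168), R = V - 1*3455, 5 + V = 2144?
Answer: 1/519 ≈ 0.0019268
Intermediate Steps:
V = 2139 (V = -5 + 2144 = 2139)
R = -1316 (R = 2139 - 1*3455 = 2139 - 3455 = -1316)
h = 1835 (h = 1667 + 168 = 1835)
1/(h + R) = 1/(1835 - 1316) = 1/519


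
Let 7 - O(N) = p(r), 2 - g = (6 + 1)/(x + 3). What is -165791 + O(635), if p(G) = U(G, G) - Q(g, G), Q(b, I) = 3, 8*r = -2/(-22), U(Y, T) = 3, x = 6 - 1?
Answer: -165784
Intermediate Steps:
x = 5
g = 9/8 (g = 2 - (6 + 1)/(5 + 3) = 2 - 7/8 = 9/8 ≈ 1.1250)
r = 1/88 (r = (-2/(-22))/8 = (-2*(-1/22))/8 = (⅛)*(1/11) = 1/88 ≈ 0.011364)
p(G) = 0 (p(G) = 3 - 1*3 = 3 - 3 = 0)
O(N) = 7 (O(N) = 7 - 1*0 = 7 + 0 = 7)
-165791 + O(635) = -165791 + 7 = -165784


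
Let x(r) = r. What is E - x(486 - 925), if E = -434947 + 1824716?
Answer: 1390208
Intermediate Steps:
E = 1389769
E - x(486 - 925) = 1389769 - (486 - 925) = 1389769 - 1*(-439) = 1389769 + 439 = 1390208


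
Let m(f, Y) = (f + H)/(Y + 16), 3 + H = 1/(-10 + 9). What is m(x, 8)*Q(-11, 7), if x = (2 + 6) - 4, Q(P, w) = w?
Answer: 0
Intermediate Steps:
H = -4 (H = -3 + 1/(-10 + 9) = -3 + 1/(-1) = -3 - 1 = -4)
x = 4 (x = 8 - 4 = 4)
m(f, Y) = (-4 + f)/(16 + Y) (m(f, Y) = (f - 4)/(Y + 16) = (-4 + f)/(16 + Y))
m(x, 8)*Q(-11, 7) = ((-4 + 4)/(16 + 8))*7 = (0/24)*7 = ((1/24)*0)*7 = 0*7 = 0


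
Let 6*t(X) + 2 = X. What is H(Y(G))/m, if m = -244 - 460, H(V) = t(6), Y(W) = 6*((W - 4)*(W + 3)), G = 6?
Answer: -1/1056 ≈ -0.00094697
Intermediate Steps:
t(X) = -1/3 + X/6
Y(W) = 6*(-4 + W)*(3 + W) (Y(W) = 6*((-4 + W)*(3 + W)) = 6*(-4 + W)*(3 + W))
H(V) = 2/3 (H(V) = -1/3 + (1/6)*6 = -1/3 + 1 = 2/3)
m = -704
H(Y(G))/m = (2/3)/(-704) = (2/3)*(-1/704) = -1/1056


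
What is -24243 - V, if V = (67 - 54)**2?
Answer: -24412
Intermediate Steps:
V = 169 (V = 13**2 = 169)
-24243 - V = -24243 - 1*169 = -24243 - 169 = -24412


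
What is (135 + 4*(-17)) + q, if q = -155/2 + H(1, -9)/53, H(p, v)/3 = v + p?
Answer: -1161/106 ≈ -10.953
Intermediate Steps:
H(p, v) = 3*p + 3*v (H(p, v) = 3*(v + p) = 3*(p + v) = 3*p + 3*v)
q = -8263/106 (q = -155/2 + (3*1 + 3*(-9))/53 = -155*1/2 + (3 - 27)*(1/53) = -155/2 - 24*1/53 = -155/2 - 24/53 = -8263/106 ≈ -77.953)
(135 + 4*(-17)) + q = (135 + 4*(-17)) - 8263/106 = (135 - 68) - 8263/106 = 67 - 8263/106 = -1161/106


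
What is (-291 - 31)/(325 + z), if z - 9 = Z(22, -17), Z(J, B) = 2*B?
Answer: -161/150 ≈ -1.0733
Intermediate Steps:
z = -25 (z = 9 + 2*(-17) = 9 - 34 = -25)
(-291 - 31)/(325 + z) = (-291 - 31)/(325 - 25) = -322/300 = -322*1/300 = -161/150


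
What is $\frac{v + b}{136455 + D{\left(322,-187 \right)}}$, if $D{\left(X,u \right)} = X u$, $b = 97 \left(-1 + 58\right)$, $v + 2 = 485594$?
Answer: $\frac{491121}{76241} \approx 6.4417$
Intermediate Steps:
$v = 485592$ ($v = -2 + 485594 = 485592$)
$b = 5529$ ($b = 97 \cdot 57 = 5529$)
$\frac{v + b}{136455 + D{\left(322,-187 \right)}} = \frac{485592 + 5529}{136455 + 322 \left(-187\right)} = \frac{491121}{136455 - 60214} = \frac{491121}{76241}$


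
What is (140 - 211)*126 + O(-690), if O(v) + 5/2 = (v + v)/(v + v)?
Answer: -17895/2 ≈ -8947.5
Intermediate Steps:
O(v) = -3/2 (O(v) = -5/2 + (v + v)/(v + v) = -5/2 + (2*v)/((2*v)) = -5/2 + (2*v)*(1/(2*v)) = -5/2 + 1 = -3/2)
(140 - 211)*126 + O(-690) = (140 - 211)*126 - 3/2 = -71*126 - 3/2 = -8946 - 3/2 = -17895/2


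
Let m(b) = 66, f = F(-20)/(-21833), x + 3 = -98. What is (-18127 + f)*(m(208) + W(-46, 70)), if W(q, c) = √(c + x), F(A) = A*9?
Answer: -26120596326/21833 - 395766611*I*√31/21833 ≈ -1.1964e+6 - 1.0093e+5*I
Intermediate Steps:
x = -101 (x = -3 - 98 = -101)
F(A) = 9*A
W(q, c) = √(-101 + c) (W(q, c) = √(c - 101) = √(-101 + c))
f = 180/21833 (f = (9*(-20))/(-21833) = -180*(-1/21833) = 180/21833 ≈ 0.0082444)
(-18127 + f)*(m(208) + W(-46, 70)) = (-18127 + 180/21833)*(66 + √(-101 + 70)) = -395766611*(66 + √(-31))/21833 = -395766611*(66 + I*√31)/21833 = -26120596326/21833 - 395766611*I*√31/21833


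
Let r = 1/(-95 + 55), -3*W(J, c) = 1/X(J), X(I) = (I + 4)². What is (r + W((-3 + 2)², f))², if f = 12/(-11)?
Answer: 529/360000 ≈ 0.0014694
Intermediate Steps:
f = -12/11 (f = 12*(-1/11) = -12/11 ≈ -1.0909)
X(I) = (4 + I)²
W(J, c) = -1/(3*(4 + J)²)
r = -1/40 (r = 1/(-40) = -1/40 ≈ -0.025000)
(r + W((-3 + 2)², f))² = (-1/40 - 1/(3*(4 + (-3 + 2)²)²))² = (-1/40 - 1/(3*(4 + (-1)²)²))² = (-1/40 - 1/(3*(4 + 1)²))² = (-1/40 - ⅓/5²)² = (-1/40 - ⅓*1/25)² = (-1/40 - 1/75)² = (-23/600)² = 529/360000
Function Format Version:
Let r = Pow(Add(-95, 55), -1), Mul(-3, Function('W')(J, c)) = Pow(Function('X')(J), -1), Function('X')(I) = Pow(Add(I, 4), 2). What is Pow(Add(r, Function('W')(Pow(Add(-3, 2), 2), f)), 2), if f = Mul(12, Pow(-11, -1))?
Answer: Rational(529, 360000) ≈ 0.0014694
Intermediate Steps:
f = Rational(-12, 11) (f = Mul(12, Rational(-1, 11)) = Rational(-12, 11) ≈ -1.0909)
Function('X')(I) = Pow(Add(4, I), 2)
Function('W')(J, c) = Mul(Rational(-1, 3), Pow(Add(4, J), -2)) (Function('W')(J, c) = Mul(Rational(-1, 3), Pow(Pow(Add(4, J), 2), -1)) = Mul(Rational(-1, 3), Pow(Add(4, J), -2)))
r = Rational(-1, 40) (r = Pow(-40, -1) = Rational(-1, 40) ≈ -0.025000)
Pow(Add(r, Function('W')(Pow(Add(-3, 2), 2), f)), 2) = Pow(Add(Rational(-1, 40), Mul(Rational(-1, 3), Pow(Add(4, Pow(Add(-3, 2), 2)), -2))), 2) = Pow(Add(Rational(-1, 40), Mul(Rational(-1, 3), Pow(Add(4, Pow(-1, 2)), -2))), 2) = Pow(Add(Rational(-1, 40), Mul(Rational(-1, 3), Pow(Add(4, 1), -2))), 2) = Pow(Add(Rational(-1, 40), Mul(Rational(-1, 3), Pow(5, -2))), 2) = Pow(Add(Rational(-1, 40), Mul(Rational(-1, 3), Rational(1, 25))), 2) = Pow(Add(Rational(-1, 40), Rational(-1, 75)), 2) = Pow(Rational(-23, 600), 2) = Rational(529, 360000)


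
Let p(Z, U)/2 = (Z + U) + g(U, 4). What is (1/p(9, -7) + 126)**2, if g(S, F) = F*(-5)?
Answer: 20566225/1296 ≈ 15869.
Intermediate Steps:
g(S, F) = -5*F
p(Z, U) = -40 + 2*U + 2*Z (p(Z, U) = 2*((Z + U) - 5*4) = 2*((U + Z) - 20) = 2*(-20 + U + Z) = -40 + 2*U + 2*Z)
(1/p(9, -7) + 126)**2 = (1/(-40 + 2*(-7) + 2*9) + 126)**2 = (1/(-40 - 14 + 18) + 126)**2 = (1/(-36) + 126)**2 = (-1/36 + 126)**2 = (4535/36)**2 = 20566225/1296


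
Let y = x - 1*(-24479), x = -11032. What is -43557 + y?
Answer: -30110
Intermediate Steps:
y = 13447 (y = -11032 - 1*(-24479) = -11032 + 24479 = 13447)
-43557 + y = -43557 + 13447 = -30110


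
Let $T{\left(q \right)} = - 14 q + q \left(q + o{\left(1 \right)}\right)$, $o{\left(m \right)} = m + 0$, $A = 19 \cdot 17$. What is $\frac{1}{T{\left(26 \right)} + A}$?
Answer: $\frac{1}{661} \approx 0.0015129$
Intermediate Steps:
$A = 323$
$o{\left(m \right)} = m$
$T{\left(q \right)} = - 14 q + q \left(1 + q\right)$ ($T{\left(q \right)} = - 14 q + q \left(q + 1\right) = - 14 q + q \left(1 + q\right)$)
$\frac{1}{T{\left(26 \right)} + A} = \frac{1}{26 \left(-13 + 26\right) + 323} = \frac{1}{26 \cdot 13 + 323} = \frac{1}{338 + 323} = \frac{1}{661}$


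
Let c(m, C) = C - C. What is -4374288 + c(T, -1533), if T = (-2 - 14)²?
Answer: -4374288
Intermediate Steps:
T = 256 (T = (-16)² = 256)
c(m, C) = 0
-4374288 + c(T, -1533) = -4374288 + 0 = -4374288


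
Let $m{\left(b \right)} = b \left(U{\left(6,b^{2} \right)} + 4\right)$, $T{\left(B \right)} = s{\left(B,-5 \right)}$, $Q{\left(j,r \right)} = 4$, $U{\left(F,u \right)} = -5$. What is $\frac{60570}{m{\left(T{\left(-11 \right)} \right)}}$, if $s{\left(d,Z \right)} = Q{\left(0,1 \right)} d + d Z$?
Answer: $- \frac{60570}{11} \approx -5506.4$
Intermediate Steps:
$s{\left(d,Z \right)} = 4 d + Z d$ ($s{\left(d,Z \right)} = 4 d + d Z = 4 d + Z d$)
$T{\left(B \right)} = - B$ ($T{\left(B \right)} = B \left(4 - 5\right) = B \left(-1\right) = - B$)
$m{\left(b \right)} = - b$ ($m{\left(b \right)} = b \left(-5 + 4\right) = b \left(-1\right) = - b$)
$\frac{60570}{m{\left(T{\left(-11 \right)} \right)}} = \frac{60570}{\left(-1\right) \left(\left(-1\right) \left(-11\right)\right)} = \frac{60570}{\left(-1\right) 11} = \frac{60570}{-11} = 60570 \left(- \frac{1}{11}\right) = - \frac{60570}{11}$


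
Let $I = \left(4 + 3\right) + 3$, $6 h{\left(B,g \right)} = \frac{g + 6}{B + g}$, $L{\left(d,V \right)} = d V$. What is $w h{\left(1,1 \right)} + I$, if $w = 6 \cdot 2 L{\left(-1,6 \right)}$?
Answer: $-32$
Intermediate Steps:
$L{\left(d,V \right)} = V d$
$h{\left(B,g \right)} = \frac{6 + g}{6 \left(B + g\right)}$ ($h{\left(B,g \right)} = \frac{\left(g + 6\right) \frac{1}{B + g}}{6} = \frac{\left(6 + g\right) \frac{1}{B + g}}{6} = \frac{\frac{1}{B + g} \left(6 + g\right)}{6} = \frac{6 + g}{6 \left(B + g\right)}$)
$I = 10$ ($I = 7 + 3 = 10$)
$w = -72$ ($w = 6 \cdot 2 \cdot 6 \left(-1\right) = 12 \left(-6\right) = -72$)
$w h{\left(1,1 \right)} + I = - 72 \frac{1 + \frac{1}{6} \cdot 1}{1 + 1} + 10 = - 72 \frac{1 + \frac{1}{6}}{2} + 10 = - 72 \cdot \frac{1}{2} \cdot \frac{7}{6} + 10 = \left(-72\right) \frac{7}{12} + 10 = -42 + 10 = -32$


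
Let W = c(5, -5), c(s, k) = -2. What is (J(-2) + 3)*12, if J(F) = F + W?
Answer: -12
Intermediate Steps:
W = -2
J(F) = -2 + F (J(F) = F - 2 = -2 + F)
(J(-2) + 3)*12 = ((-2 - 2) + 3)*12 = (-4 + 3)*12 = -1*12 = -12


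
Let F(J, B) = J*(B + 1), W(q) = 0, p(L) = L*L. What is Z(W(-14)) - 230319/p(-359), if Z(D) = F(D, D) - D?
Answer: -230319/128881 ≈ -1.7871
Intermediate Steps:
p(L) = L**2
F(J, B) = J*(1 + B)
Z(D) = -D + D*(1 + D) (Z(D) = D*(1 + D) - D = -D + D*(1 + D))
Z(W(-14)) - 230319/p(-359) = 0**2 - 230319/((-359)**2) = 0 - 230319/128881 = -230319/128881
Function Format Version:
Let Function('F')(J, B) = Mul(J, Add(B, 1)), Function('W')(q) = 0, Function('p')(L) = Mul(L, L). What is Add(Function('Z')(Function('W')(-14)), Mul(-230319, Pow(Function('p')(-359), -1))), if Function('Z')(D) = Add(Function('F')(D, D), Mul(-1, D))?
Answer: Rational(-230319, 128881) ≈ -1.7871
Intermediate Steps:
Function('p')(L) = Pow(L, 2)
Function('F')(J, B) = Mul(J, Add(1, B))
Function('Z')(D) = Add(Mul(-1, D), Mul(D, Add(1, D))) (Function('Z')(D) = Add(Mul(D, Add(1, D)), Mul(-1, D)) = Add(Mul(-1, D), Mul(D, Add(1, D))))
Add(Function('Z')(Function('W')(-14)), Mul(-230319, Pow(Function('p')(-359), -1))) = Add(Pow(0, 2), Mul(-230319, Pow(Pow(-359, 2), -1))) = Add(0, Mul(-230319, Pow(128881, -1))) = Add(0, Mul(-230319, Rational(1, 128881))) = Add(0, Rational(-230319, 128881)) = Rational(-230319, 128881)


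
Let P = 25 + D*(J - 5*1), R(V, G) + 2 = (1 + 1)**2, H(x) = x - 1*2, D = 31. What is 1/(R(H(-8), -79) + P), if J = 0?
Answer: -1/128 ≈ -0.0078125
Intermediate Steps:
H(x) = -2 + x (H(x) = x - 2 = -2 + x)
R(V, G) = 2 (R(V, G) = -2 + (1 + 1)**2 = -2 + 2**2 = -2 + 4 = 2)
P = -130 (P = 25 + 31*(0 - 5*1) = 25 + 31*(0 - 5) = 25 + 31*(-5) = 25 - 155 = -130)
1/(R(H(-8), -79) + P) = 1/(2 - 130) = 1/(-128) = -1/128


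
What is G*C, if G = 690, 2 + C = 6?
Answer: 2760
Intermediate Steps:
C = 4 (C = -2 + 6 = 4)
G*C = 690*4 = 2760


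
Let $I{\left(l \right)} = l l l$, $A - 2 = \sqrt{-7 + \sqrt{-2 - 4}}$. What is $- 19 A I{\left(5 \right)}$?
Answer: $-4750 - 2375 \sqrt{-7 + i \sqrt{6}} \approx -5833.4 - 6376.4 i$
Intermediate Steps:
$A = 2 + \sqrt{-7 + i \sqrt{6}}$ ($A = 2 + \sqrt{-7 + \sqrt{-2 - 4}} = 2 + \sqrt{-7 + \sqrt{-6}} = 2 + \sqrt{-7 + i \sqrt{6}} \approx 2.4562 + 2.6848 i$)
$I{\left(l \right)} = l^{3}$ ($I{\left(l \right)} = l^{2} l = l^{3}$)
$- 19 A I{\left(5 \right)} = - 19 \left(2 + \sqrt{-7 + i \sqrt{6}}\right) 5^{3} = \left(-38 - 19 \sqrt{-7 + i \sqrt{6}}\right) 125 = -4750 - 2375 \sqrt{-7 + i \sqrt{6}}$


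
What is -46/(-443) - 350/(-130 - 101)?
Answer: 23668/14619 ≈ 1.6190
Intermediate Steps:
-46/(-443) - 350/(-130 - 101) = -46*(-1/443) - 350/(-231) = 46/443 - 350*(-1/231) = 46/443 + 50/33 = 23668/14619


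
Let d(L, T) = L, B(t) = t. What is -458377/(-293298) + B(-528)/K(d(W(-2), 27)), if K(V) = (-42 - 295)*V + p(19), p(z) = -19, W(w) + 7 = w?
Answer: 55758497/40181826 ≈ 1.3877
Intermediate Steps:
W(w) = -7 + w
K(V) = -19 - 337*V (K(V) = (-42 - 295)*V - 19 = -337*V - 19 = -19 - 337*V)
-458377/(-293298) + B(-528)/K(d(W(-2), 27)) = -458377/(-293298) - 528/(-19 - 337*(-7 - 2)) = -458377*(-1/293298) - 528/(-19 - 337*(-9)) = 458377/293298 - 528/(-19 + 3033) = 458377/293298 - 528/3014 = 458377/293298 - 528*1/3014 = 458377/293298 - 24/137 = 55758497/40181826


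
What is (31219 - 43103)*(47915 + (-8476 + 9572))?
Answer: -582446724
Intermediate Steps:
(31219 - 43103)*(47915 + (-8476 + 9572)) = -11884*(47915 + 1096) = -11884*49011 = -582446724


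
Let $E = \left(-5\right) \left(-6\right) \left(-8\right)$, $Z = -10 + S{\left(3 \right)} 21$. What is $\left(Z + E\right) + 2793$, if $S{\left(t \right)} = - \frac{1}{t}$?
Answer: $2536$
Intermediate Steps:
$Z = -17$ ($Z = -10 + - \frac{1}{3} \cdot 21 = -10 + \left(-1\right) \frac{1}{3} \cdot 21 = -10 - 7 = -17$)
$E = -240$ ($E = 30 \left(-8\right) = -240$)
$\left(Z + E\right) + 2793 = \left(-17 - 240\right) + 2793 = -257 + 2793 = 2536$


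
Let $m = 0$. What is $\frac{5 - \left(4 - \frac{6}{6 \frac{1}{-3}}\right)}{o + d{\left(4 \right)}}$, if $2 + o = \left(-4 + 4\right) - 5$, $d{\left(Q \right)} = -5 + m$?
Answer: $\frac{1}{6} \approx 0.16667$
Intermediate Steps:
$d{\left(Q \right)} = -5$ ($d{\left(Q \right)} = -5 + 0 = -5$)
$o = -7$ ($o = -2 + \left(\left(-4 + 4\right) - 5\right) = -2 + \left(0 - 5\right) = -2 - 5 = -7$)
$\frac{5 - \left(4 - \frac{6}{6 \frac{1}{-3}}\right)}{o + d{\left(4 \right)}} = \frac{5 - \left(4 - \frac{6}{6 \frac{1}{-3}}\right)}{-7 - 5} = \frac{5 - \left(4 - \frac{6}{6 \left(- \frac{1}{3}\right)}\right)}{-12} = \left(5 - \left(4 - \frac{6}{-2}\right)\right) \left(- \frac{1}{12}\right) = \left(5 + \left(-4 + 6 \left(- \frac{1}{2}\right)\right)\right) \left(- \frac{1}{12}\right) = \left(5 - 7\right) \left(- \frac{1}{12}\right) = \left(-2\right) \left(- \frac{1}{12}\right) = \frac{1}{6}$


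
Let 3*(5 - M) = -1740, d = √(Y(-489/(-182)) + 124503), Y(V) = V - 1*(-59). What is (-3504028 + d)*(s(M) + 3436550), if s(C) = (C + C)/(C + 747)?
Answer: -445545508546710/37 + 19561905*√4126080686/1036 ≈ -1.2041e+13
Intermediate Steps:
Y(V) = 59 + V (Y(V) = V + 59 = 59 + V)
d = √4126080686/182 (d = √((59 - 489/(-182)) + 124503) = √((59 - 489*(-1/182)) + 124503) = √((59 + 489/182) + 124503) = √(11227/182 + 124503) = √(22670773/182) = √4126080686/182 ≈ 352.94)
M = 585 (M = 5 - ⅓*(-1740) = 5 + 580 = 585)
s(C) = 2*C/(747 + C) (s(C) = (2*C)/(747 + C) = 2*C/(747 + C))
(-3504028 + d)*(s(M) + 3436550) = (-3504028 + √4126080686/182)*(2*585/(747 + 585) + 3436550) = (-3504028 + √4126080686/182)*(2*585/1332 + 3436550) = (-3504028 + √4126080686/182)*(2*585*(1/1332) + 3436550) = (-3504028 + √4126080686/182)*(65/74 + 3436550) = (-3504028 + √4126080686/182)*(254304765/74) = -445545508546710/37 + 19561905*√4126080686/1036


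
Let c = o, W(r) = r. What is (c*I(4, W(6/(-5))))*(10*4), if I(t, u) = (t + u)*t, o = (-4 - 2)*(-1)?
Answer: 2688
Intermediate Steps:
o = 6 (o = -6*(-1) = 6)
c = 6
I(t, u) = t*(t + u)
(c*I(4, W(6/(-5))))*(10*4) = (6*(4*(4 + 6/(-5))))*(10*4) = (6*(4*(4 + 6*(-1/5))))*40 = (6*(4*(4 - 6/5)))*40 = (6*(4*(14/5)))*40 = (6*(56/5))*40 = (336/5)*40 = 2688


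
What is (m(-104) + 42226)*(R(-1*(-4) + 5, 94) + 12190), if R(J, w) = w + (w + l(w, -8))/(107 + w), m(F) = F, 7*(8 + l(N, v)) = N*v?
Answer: 242670991812/469 ≈ 5.1742e+8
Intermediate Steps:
l(N, v) = -8 + N*v/7 (l(N, v) = -8 + (N*v)/7 = -8 + N*v/7)
R(J, w) = w + (-8 - w/7)/(107 + w) (R(J, w) = w + (w + (-8 + (⅐)*w*(-8)))/(107 + w) = w + (w + (-8 - 8*w/7))/(107 + w) = w + (-8 - w/7)/(107 + w))
(m(-104) + 42226)*(R(-1*(-4) + 5, 94) + 12190) = (-104 + 42226)*((-8 + 94² + (748/7)*94)/(107 + 94) + 12190) = 42122*((-8 + 8836 + 70312/7)/201 + 12190) = 42122*((1/201)*(132108/7) + 12190) = 42122*(44036/469 + 12190) = 42122*(5761146/469) = 242670991812/469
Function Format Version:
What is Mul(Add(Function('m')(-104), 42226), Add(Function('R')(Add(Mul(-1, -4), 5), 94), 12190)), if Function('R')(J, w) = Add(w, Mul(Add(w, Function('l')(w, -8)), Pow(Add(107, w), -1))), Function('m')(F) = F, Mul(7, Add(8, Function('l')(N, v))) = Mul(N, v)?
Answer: Rational(242670991812, 469) ≈ 5.1742e+8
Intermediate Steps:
Function('l')(N, v) = Add(-8, Mul(Rational(1, 7), N, v)) (Function('l')(N, v) = Add(-8, Mul(Rational(1, 7), Mul(N, v))) = Add(-8, Mul(Rational(1, 7), N, v)))
Function('R')(J, w) = Add(w, Mul(Pow(Add(107, w), -1), Add(-8, Mul(Rational(-1, 7), w)))) (Function('R')(J, w) = Add(w, Mul(Add(w, Add(-8, Mul(Rational(1, 7), w, -8))), Pow(Add(107, w), -1))) = Add(w, Mul(Add(w, Add(-8, Mul(Rational(-8, 7), w))), Pow(Add(107, w), -1))) = Add(w, Mul(Add(-8, Mul(Rational(-1, 7), w)), Pow(Add(107, w), -1))) = Add(w, Mul(Pow(Add(107, w), -1), Add(-8, Mul(Rational(-1, 7), w)))))
Mul(Add(Function('m')(-104), 42226), Add(Function('R')(Add(Mul(-1, -4), 5), 94), 12190)) = Mul(Add(-104, 42226), Add(Mul(Pow(Add(107, 94), -1), Add(-8, Pow(94, 2), Mul(Rational(748, 7), 94))), 12190)) = Mul(42122, Add(Mul(Pow(201, -1), Add(-8, 8836, Rational(70312, 7))), 12190)) = Mul(42122, Add(Mul(Rational(1, 201), Rational(132108, 7)), 12190)) = Mul(42122, Add(Rational(44036, 469), 12190)) = Mul(42122, Rational(5761146, 469)) = Rational(242670991812, 469)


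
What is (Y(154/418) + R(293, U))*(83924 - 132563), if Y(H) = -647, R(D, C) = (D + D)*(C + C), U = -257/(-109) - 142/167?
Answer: -991433591529/18203 ≈ -5.4465e+7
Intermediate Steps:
U = 27441/18203 (U = -257*(-1/109) - 142*1/167 = 257/109 - 142/167 = 27441/18203 ≈ 1.5075)
R(D, C) = 4*C*D (R(D, C) = (2*D)*(2*C) = 4*C*D)
(Y(154/418) + R(293, U))*(83924 - 132563) = (-647 + 4*(27441/18203)*293)*(83924 - 132563) = (-647 + 32160852/18203)*(-48639) = (20383511/18203)*(-48639) = -991433591529/18203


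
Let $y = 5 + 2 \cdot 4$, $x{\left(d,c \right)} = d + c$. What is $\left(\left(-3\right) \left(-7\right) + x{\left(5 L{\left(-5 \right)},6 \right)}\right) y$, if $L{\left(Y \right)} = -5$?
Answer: $26$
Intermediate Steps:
$x{\left(d,c \right)} = c + d$
$y = 13$ ($y = 5 + 8 = 13$)
$\left(\left(-3\right) \left(-7\right) + x{\left(5 L{\left(-5 \right)},6 \right)}\right) y = \left(\left(-3\right) \left(-7\right) + \left(6 + 5 \left(-5\right)\right)\right) 13 = \left(21 + \left(6 - 25\right)\right) 13 = \left(21 - 19\right) 13 = 2 \cdot 13 = 26$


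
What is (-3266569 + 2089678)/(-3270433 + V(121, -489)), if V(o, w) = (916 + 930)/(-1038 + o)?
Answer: 359736349/999662969 ≈ 0.35986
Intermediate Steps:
V(o, w) = 1846/(-1038 + o)
(-3266569 + 2089678)/(-3270433 + V(121, -489)) = (-3266569 + 2089678)/(-3270433 + 1846/(-1038 + 121)) = -1176891/(-3270433 + 1846/(-917)) = -1176891/(-3270433 + 1846*(-1/917)) = -1176891/(-3270433 - 1846/917) = -1176891/(-2998988907/917) = -1176891*(-917/2998988907) = 359736349/999662969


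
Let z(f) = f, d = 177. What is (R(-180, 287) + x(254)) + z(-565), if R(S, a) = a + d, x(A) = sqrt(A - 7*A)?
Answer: -101 + 2*I*sqrt(381) ≈ -101.0 + 39.038*I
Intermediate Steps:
x(A) = sqrt(6)*sqrt(-A) (x(A) = sqrt(-6*A) = sqrt(6)*sqrt(-A))
R(S, a) = 177 + a (R(S, a) = a + 177 = 177 + a)
(R(-180, 287) + x(254)) + z(-565) = ((177 + 287) + sqrt(6)*sqrt(-1*254)) - 565 = (464 + sqrt(6)*sqrt(-254)) - 565 = (464 + sqrt(6)*(I*sqrt(254))) - 565 = (464 + 2*I*sqrt(381)) - 565 = -101 + 2*I*sqrt(381)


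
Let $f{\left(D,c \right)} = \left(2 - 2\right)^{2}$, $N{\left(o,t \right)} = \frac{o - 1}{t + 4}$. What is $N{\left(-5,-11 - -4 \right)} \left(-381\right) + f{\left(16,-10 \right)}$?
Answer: $-762$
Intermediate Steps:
$N{\left(o,t \right)} = \frac{-1 + o}{4 + t}$
$f{\left(D,c \right)} = 0$ ($f{\left(D,c \right)} = 0^{2} = 0$)
$N{\left(-5,-11 - -4 \right)} \left(-381\right) + f{\left(16,-10 \right)} = \frac{-1 - 5}{4 - 7} \left(-381\right) + 0 = \frac{1}{4 + \left(-11 + 4\right)} \left(-6\right) \left(-381\right) + 0 = \frac{1}{4 - 7} \left(-6\right) \left(-381\right) + 0 = \frac{1}{-3} \left(-6\right) \left(-381\right) + 0 = \left(- \frac{1}{3}\right) \left(-6\right) \left(-381\right) + 0 = 2 \left(-381\right) + 0 = -762 + 0 = -762$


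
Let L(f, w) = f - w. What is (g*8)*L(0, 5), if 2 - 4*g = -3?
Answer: -50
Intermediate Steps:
g = 5/4 (g = ½ - ¼*(-3) = ½ + ¾ = 5/4 ≈ 1.2500)
(g*8)*L(0, 5) = ((5/4)*8)*(0 - 1*5) = 10*(0 - 5) = 10*(-5) = -50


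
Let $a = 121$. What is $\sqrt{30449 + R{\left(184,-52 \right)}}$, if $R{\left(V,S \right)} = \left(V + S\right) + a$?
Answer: $\sqrt{30702} \approx 175.22$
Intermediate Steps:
$R{\left(V,S \right)} = 121 + S + V$ ($R{\left(V,S \right)} = \left(V + S\right) + 121 = \left(S + V\right) + 121 = 121 + S + V$)
$\sqrt{30449 + R{\left(184,-52 \right)}} = \sqrt{30449 + \left(121 - 52 + 184\right)} = \sqrt{30449 + 253} = \sqrt{30702}$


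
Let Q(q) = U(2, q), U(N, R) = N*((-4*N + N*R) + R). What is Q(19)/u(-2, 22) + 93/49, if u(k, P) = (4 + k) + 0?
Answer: 2494/49 ≈ 50.898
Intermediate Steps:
u(k, P) = 4 + k
U(N, R) = N*(R - 4*N + N*R)
Q(q) = -16 + 6*q (Q(q) = 2*(q - 4*2 + 2*q) = 2*(q - 8 + 2*q) = 2*(-8 + 3*q) = -16 + 6*q)
Q(19)/u(-2, 22) + 93/49 = (-16 + 6*19)/(4 - 2) + 93/49 = (-16 + 114)/2 + 93*(1/49) = 98*(½) + 93/49 = 49 + 93/49 = 2494/49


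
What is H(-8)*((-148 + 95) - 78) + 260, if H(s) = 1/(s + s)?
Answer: 4291/16 ≈ 268.19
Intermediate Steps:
H(s) = 1/(2*s)
H(-8)*((-148 + 95) - 78) + 260 = ((½)/(-8))*((-148 + 95) - 78) + 260 = ((½)*(-⅛))*(-53 - 78) + 260 = -1/16*(-131) + 260 = 131/16 + 260 = 4291/16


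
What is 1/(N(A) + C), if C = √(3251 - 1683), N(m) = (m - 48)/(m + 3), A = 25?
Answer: 644/1228783 + 21952*√2/1228783 ≈ 0.025789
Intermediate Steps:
N(m) = (-48 + m)/(3 + m)
C = 28*√2 (C = √1568 = 28*√2 ≈ 39.598)
1/(N(A) + C) = 1/((-48 + 25)/(3 + 25) + 28*√2) = 1/(-23/28 + 28*√2)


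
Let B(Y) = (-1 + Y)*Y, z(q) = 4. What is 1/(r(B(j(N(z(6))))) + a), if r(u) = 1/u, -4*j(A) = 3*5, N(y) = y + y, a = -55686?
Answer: -285/15870494 ≈ -1.7958e-5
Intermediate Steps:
N(y) = 2*y
j(A) = -15/4 (j(A) = -3*5/4 = -1/4*15 = -15/4)
B(Y) = Y*(-1 + Y)
1/(r(B(j(N(z(6))))) + a) = 1/(1/(-15*(-1 - 15/4)/4) - 55686) = 1/(1/(-15/4*(-19/4)) - 55686) = 1/(1/(285/16) - 55686) = 1/(16/285 - 55686) = 1/(-15870494/285) = -285/15870494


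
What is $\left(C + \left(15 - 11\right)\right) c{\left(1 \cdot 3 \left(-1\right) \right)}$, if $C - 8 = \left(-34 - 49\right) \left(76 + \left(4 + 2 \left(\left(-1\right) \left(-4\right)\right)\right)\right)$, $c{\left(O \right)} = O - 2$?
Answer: $36460$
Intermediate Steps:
$c{\left(O \right)} = -2 + O$ ($c{\left(O \right)} = O - 2 = -2 + O$)
$C = -7296$ ($C = 8 + \left(-34 - 49\right) \left(76 + \left(4 + 2 \left(\left(-1\right) \left(-4\right)\right)\right)\right) = 8 - 83 \left(76 + \left(4 + 2 \cdot 4\right)\right) = 8 - 83 \left(76 + \left(4 + 8\right)\right) = 8 - 83 \left(76 + 12\right) = 8 - 7304 = -7296$)
$\left(C + \left(15 - 11\right)\right) c{\left(1 \cdot 3 \left(-1\right) \right)} = \left(-7296 + \left(15 - 11\right)\right) \left(-2 + 1 \cdot 3 \left(-1\right)\right) = \left(-7296 + \left(15 - 11\right)\right) \left(-2 + 3 \left(-1\right)\right) = \left(-7296 + 4\right) \left(-2 - 3\right) = \left(-7292\right) \left(-5\right) = 36460$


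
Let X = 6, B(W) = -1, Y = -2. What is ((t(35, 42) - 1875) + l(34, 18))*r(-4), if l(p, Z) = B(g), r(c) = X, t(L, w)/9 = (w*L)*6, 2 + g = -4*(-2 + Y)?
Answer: 465024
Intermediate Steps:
g = 14 (g = -2 - 4*(-2 - 2) = -2 - 4*(-4) = -2 + 16 = 14)
t(L, w) = 54*L*w (t(L, w) = 9*((w*L)*6) = 9*((L*w)*6) = 9*(6*L*w) = 54*L*w)
r(c) = 6
l(p, Z) = -1
((t(35, 42) - 1875) + l(34, 18))*r(-4) = ((54*35*42 - 1875) - 1)*6 = ((79380 - 1875) - 1)*6 = (77505 - 1)*6 = 77504*6 = 465024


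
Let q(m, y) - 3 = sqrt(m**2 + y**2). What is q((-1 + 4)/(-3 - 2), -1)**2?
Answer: (15 + sqrt(34))**2/25 ≈ 17.357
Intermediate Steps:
q(m, y) = 3 + sqrt(m**2 + y**2)
q((-1 + 4)/(-3 - 2), -1)**2 = (3 + sqrt(((-1 + 4)/(-3 - 2))**2 + (-1)**2))**2 = (3 + sqrt((3/(-5))**2 + 1))**2 = (3 + sqrt((3*(-1/5))**2 + 1))**2 = (3 + sqrt((-3/5)**2 + 1))**2 = (3 + sqrt(9/25 + 1))**2 = (3 + sqrt(34/25))**2 = (3 + sqrt(34)/5)**2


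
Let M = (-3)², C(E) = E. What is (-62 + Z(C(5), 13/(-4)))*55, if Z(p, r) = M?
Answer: -2915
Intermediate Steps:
M = 9
Z(p, r) = 9
(-62 + Z(C(5), 13/(-4)))*55 = (-62 + 9)*55 = -53*55 = -2915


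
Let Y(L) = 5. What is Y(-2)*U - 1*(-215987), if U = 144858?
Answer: 940277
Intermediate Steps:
Y(-2)*U - 1*(-215987) = 5*144858 - 1*(-215987) = 724290 + 215987 = 940277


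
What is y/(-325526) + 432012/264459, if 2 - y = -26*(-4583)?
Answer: 28690502486/14348046739 ≈ 1.9996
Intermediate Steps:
y = -119156 (y = 2 - (-26)*(-4583) = 2 - 1*119158 = 2 - 119158 = -119156)
y/(-325526) + 432012/264459 = -119156/(-325526) + 432012/264459 = -119156*(-1/325526) + 432012*(1/264459) = 59578/162763 + 144004/88153 = 28690502486/14348046739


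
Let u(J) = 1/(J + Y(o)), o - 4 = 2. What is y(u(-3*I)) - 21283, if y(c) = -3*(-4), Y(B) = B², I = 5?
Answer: -21271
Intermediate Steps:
o = 6 (o = 4 + 2 = 6)
u(J) = 1/(36 + J) (u(J) = 1/(J + 6²) = 1/(J + 36) = 1/(36 + J))
y(c) = 12
y(u(-3*I)) - 21283 = 12 - 21283 = -21271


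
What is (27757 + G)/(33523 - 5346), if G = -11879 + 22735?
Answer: 38613/28177 ≈ 1.3704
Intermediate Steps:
G = 10856
(27757 + G)/(33523 - 5346) = (27757 + 10856)/(33523 - 5346) = 38613/28177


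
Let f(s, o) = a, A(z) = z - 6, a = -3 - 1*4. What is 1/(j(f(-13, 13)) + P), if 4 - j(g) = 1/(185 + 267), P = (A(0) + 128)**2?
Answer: 452/6729375 ≈ 6.7168e-5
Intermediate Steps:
a = -7 (a = -3 - 4 = -7)
A(z) = -6 + z
f(s, o) = -7
P = 14884 (P = ((-6 + 0) + 128)**2 = (-6 + 128)**2 = 122**2 = 14884)
j(g) = 1807/452 (j(g) = 4 - 1/(185 + 267) = 4 - 1/452 = 1807/452)
1/(j(f(-13, 13)) + P) = 1/(1807/452 + 14884) = 1/(6729375/452) = 452/6729375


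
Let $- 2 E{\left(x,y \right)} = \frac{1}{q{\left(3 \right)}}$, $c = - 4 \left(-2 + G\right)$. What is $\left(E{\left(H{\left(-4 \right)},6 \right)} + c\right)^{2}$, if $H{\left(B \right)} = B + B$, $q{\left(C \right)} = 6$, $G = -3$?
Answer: $\frac{57121}{144} \approx 396.67$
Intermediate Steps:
$c = 20$ ($c = - 4 \left(-2 - 3\right) = \left(-4\right) \left(-5\right) = 20$)
$H{\left(B \right)} = 2 B$
$E{\left(x,y \right)} = - \frac{1}{12}$ ($E{\left(x,y \right)} = - \frac{1}{2 \cdot 6} = \left(- \frac{1}{2}\right) \frac{1}{6} = - \frac{1}{12}$)
$\left(E{\left(H{\left(-4 \right)},6 \right)} + c\right)^{2} = \left(- \frac{1}{12} + 20\right)^{2} = \left(\frac{239}{12}\right)^{2} = \frac{57121}{144}$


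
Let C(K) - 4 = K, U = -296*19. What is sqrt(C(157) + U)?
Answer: 3*I*sqrt(607) ≈ 73.912*I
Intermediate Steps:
U = -5624
C(K) = 4 + K
sqrt(C(157) + U) = sqrt((4 + 157) - 5624) = sqrt(161 - 5624) = sqrt(-5463) = 3*I*sqrt(607)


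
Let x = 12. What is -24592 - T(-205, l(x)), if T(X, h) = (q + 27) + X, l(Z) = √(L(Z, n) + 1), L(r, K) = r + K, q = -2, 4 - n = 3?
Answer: -24412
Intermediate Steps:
n = 1 (n = 4 - 1*3 = 4 - 3 = 1)
L(r, K) = K + r
l(Z) = √(2 + Z) (l(Z) = √((1 + Z) + 1) = √(2 + Z))
T(X, h) = 25 + X (T(X, h) = (-2 + 27) + X = 25 + X)
-24592 - T(-205, l(x)) = -24592 - (25 - 205) = -24592 - 1*(-180) = -24592 + 180 = -24412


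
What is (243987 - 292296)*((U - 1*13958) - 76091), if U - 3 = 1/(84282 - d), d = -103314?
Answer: 272016214389745/62532 ≈ 4.3500e+9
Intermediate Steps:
U = 562789/187596 (U = 3 + 1/(84282 - 1*(-103314)) = 3 + 1/(84282 + 103314) = 3 + 1/187596 = 562789/187596 ≈ 3.0000)
(243987 - 292296)*((U - 1*13958) - 76091) = (243987 - 292296)*((562789/187596 - 1*13958) - 76091) = -48309*((562789/187596 - 13958) - 76091) = -48309*(-2617902179/187596 - 76091) = -48309*(-16892269415/187596) = 272016214389745/62532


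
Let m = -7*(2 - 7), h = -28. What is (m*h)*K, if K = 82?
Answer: -80360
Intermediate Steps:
m = 35 (m = -7*(-5) = 35)
(m*h)*K = (35*(-28))*82 = -980*82 = -80360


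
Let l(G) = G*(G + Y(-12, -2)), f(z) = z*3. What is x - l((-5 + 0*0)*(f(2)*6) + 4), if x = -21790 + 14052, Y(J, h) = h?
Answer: -39066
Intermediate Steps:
f(z) = 3*z
l(G) = G*(-2 + G) (l(G) = G*(G - 2) = G*(-2 + G))
x = -7738
x - l((-5 + 0*0)*(f(2)*6) + 4) = -7738 - ((-5 + 0*0)*((3*2)*6) + 4)*(-2 + ((-5 + 0*0)*((3*2)*6) + 4)) = -7738 - ((-5 + 0)*(6*6) + 4)*(-2 + ((-5 + 0)*(6*6) + 4)) = -7738 - (-5*36 + 4)*(-2 + (-5*36 + 4)) = -7738 - (-180 + 4)*(-2 + (-180 + 4)) = -7738 - (-176)*(-2 - 176) = -7738 - (-176)*(-178) = -7738 - 1*31328 = -7738 - 31328 = -39066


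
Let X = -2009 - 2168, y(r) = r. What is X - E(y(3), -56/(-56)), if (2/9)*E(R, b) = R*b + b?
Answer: -4195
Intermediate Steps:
E(R, b) = 9*b/2 + 9*R*b/2 (E(R, b) = 9*(R*b + b)/2 = 9*(b + R*b)/2 = 9*b/2 + 9*R*b/2)
X = -4177
X - E(y(3), -56/(-56)) = -4177 - 9*(-56/(-56))*(1 + 3)/2 = -4177 - 9*(-56*(-1/56))*4/2 = -4177 - 9*4/2 = -4177 - 1*18 = -4177 - 18 = -4195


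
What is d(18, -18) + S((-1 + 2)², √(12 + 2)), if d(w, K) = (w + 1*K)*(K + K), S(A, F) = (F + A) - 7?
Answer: -6 + √14 ≈ -2.2583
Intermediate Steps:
S(A, F) = -7 + A + F (S(A, F) = (A + F) - 7 = -7 + A + F)
d(w, K) = 2*K*(K + w) (d(w, K) = (w + K)*(2*K) = (K + w)*(2*K) = 2*K*(K + w))
d(18, -18) + S((-1 + 2)², √(12 + 2)) = 2*(-18)*(-18 + 18) + (-7 + (-1 + 2)² + √(12 + 2)) = 2*(-18)*0 + (-7 + 1² + √14) = 0 + (-7 + 1 + √14) = 0 + (-6 + √14) = -6 + √14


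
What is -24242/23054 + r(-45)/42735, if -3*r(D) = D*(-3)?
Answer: -34567310/32840423 ≈ -1.0526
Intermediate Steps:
r(D) = D (r(D) = -D*(-3)/3 = -(-1)*D = D)
-24242/23054 + r(-45)/42735 = -24242/23054 - 45/42735 = -24242*1/23054 - 45*1/42735 = -12121/11527 - 3/2849 = -34567310/32840423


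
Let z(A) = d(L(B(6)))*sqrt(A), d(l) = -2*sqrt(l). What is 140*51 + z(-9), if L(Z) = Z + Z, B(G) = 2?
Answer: 7140 - 12*I ≈ 7140.0 - 12.0*I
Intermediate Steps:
L(Z) = 2*Z
z(A) = -4*sqrt(A) (z(A) = (-2*sqrt(2*2))*sqrt(A) = (-2*sqrt(4))*sqrt(A) = (-2*2)*sqrt(A) = -4*sqrt(A))
140*51 + z(-9) = 140*51 - 12*I = 7140 - 12*I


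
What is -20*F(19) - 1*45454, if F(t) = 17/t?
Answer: -863966/19 ≈ -45472.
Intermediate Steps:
-20*F(19) - 1*45454 = -340/19 - 1*45454 = -340/19 - 45454 = -863966/19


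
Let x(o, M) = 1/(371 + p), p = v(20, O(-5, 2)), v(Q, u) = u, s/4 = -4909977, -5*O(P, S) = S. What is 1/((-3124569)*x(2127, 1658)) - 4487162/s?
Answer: 11677640611061/51138539749710 ≈ 0.22835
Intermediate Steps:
O(P, S) = -S/5
s = -19639908 (s = 4*(-4909977) = -19639908)
p = -⅖ (p = -⅕*2 = -⅖ ≈ -0.40000)
x(o, M) = 5/1853 (x(o, M) = 1/(371 - ⅖) = 1/(1853/5) = 5/1853)
1/((-3124569)*x(2127, 1658)) - 4487162/s = 1/((-3124569)*(5/1853)) - 4487162/(-19639908) = -1/3124569*1853/5 - 4487162*(-1/19639908) = -1853/15622845 + 2243581/9819954 = 11677640611061/51138539749710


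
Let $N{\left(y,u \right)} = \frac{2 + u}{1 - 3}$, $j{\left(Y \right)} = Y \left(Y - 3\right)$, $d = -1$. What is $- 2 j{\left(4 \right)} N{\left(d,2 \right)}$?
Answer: $16$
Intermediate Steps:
$j{\left(Y \right)} = Y \left(-3 + Y\right)$
$N{\left(y,u \right)} = -1 - \frac{u}{2}$ ($N{\left(y,u \right)} = \frac{2 + u}{-2} = \left(2 + u\right) \left(- \frac{1}{2}\right) = -1 - \frac{u}{2}$)
$- 2 j{\left(4 \right)} N{\left(d,2 \right)} = - 2 \cdot 4 \left(-3 + 4\right) \left(-1 - 1\right) = - 2 \cdot 4 \cdot 1 \left(-1 - 1\right) = \left(-2\right) 4 \left(-2\right) = \left(-8\right) \left(-2\right) = 16$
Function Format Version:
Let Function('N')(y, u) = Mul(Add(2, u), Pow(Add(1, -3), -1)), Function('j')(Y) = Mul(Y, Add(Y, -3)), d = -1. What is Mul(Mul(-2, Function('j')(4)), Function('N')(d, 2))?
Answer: 16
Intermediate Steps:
Function('j')(Y) = Mul(Y, Add(-3, Y))
Function('N')(y, u) = Add(-1, Mul(Rational(-1, 2), u)) (Function('N')(y, u) = Mul(Add(2, u), Pow(-2, -1)) = Mul(Add(2, u), Rational(-1, 2)) = Add(-1, Mul(Rational(-1, 2), u)))
Mul(Mul(-2, Function('j')(4)), Function('N')(d, 2)) = Mul(Mul(-2, Mul(4, Add(-3, 4))), Add(-1, Mul(Rational(-1, 2), 2))) = Mul(Mul(-2, Mul(4, 1)), Add(-1, -1)) = Mul(Mul(-2, 4), -2) = Mul(-8, -2) = 16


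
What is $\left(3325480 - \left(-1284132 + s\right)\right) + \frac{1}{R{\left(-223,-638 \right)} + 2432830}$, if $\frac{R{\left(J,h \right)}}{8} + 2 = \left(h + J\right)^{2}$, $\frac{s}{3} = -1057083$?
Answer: $\frac{65074312831903}{8363382} \approx 7.7809 \cdot 10^{6}$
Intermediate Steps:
$s = -3171249$ ($s = 3 \left(-1057083\right) = -3171249$)
$R{\left(J,h \right)} = -16 + 8 \left(J + h\right)^{2}$ ($R{\left(J,h \right)} = -16 + 8 \left(h + J\right)^{2} = -16 + 8 \left(J + h\right)^{2}$)
$\left(3325480 - \left(-1284132 + s\right)\right) + \frac{1}{R{\left(-223,-638 \right)} + 2432830} = \left(3325480 + \left(1284132 - -3171249\right)\right) + \frac{1}{\left(-16 + 8 \left(-223 - 638\right)^{2}\right) + 2432830} = \left(3325480 + \left(1284132 + 3171249\right)\right) + \frac{1}{\left(-16 + 8 \left(-861\right)^{2}\right) + 2432830} = \left(3325480 + 4455381\right) + \frac{1}{\left(-16 + 8 \cdot 741321\right) + 2432830} = 7780861 + \frac{1}{\left(-16 + 5930568\right) + 2432830} = 7780861 + \frac{1}{5930552 + 2432830} = 7780861 + \frac{1}{8363382} = \frac{65074312831903}{8363382}$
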